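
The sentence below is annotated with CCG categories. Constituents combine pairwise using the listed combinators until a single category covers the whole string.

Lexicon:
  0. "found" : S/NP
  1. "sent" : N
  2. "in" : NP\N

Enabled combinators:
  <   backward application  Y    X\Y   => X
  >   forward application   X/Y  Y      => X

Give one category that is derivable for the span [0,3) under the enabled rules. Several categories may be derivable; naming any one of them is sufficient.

[0,3] S   >
  [0,1] "found" : S/NP
  [1,3] NP   <
    [1,2] "sent" : N
    [2,3] "in" : NP\N

S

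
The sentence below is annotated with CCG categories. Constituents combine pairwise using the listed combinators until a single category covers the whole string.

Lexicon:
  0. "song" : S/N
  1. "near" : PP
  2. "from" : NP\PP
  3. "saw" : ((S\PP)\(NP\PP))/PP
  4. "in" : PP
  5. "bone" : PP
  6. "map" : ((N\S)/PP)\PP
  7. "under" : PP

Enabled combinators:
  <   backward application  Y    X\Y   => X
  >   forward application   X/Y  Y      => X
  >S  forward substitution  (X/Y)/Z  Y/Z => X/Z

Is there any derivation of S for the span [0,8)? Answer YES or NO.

YES

[0,8] S   >
  [0,1] "song" : S/N
  [1,8] N   <
    [1,5] S   <
      [1,2] "near" : PP
      [2,5] S\PP   <
        [2,3] "from" : NP\PP
        [3,5] (S\PP)\(NP\PP)   >
          [3,4] "saw" : ((S\PP)\(NP\PP))/PP
          [4,5] "in" : PP
    [5,8] N\S   >
      [5,7] (N\S)/PP   <
        [5,6] "bone" : PP
        [6,7] "map" : ((N\S)/PP)\PP
      [7,8] "under" : PP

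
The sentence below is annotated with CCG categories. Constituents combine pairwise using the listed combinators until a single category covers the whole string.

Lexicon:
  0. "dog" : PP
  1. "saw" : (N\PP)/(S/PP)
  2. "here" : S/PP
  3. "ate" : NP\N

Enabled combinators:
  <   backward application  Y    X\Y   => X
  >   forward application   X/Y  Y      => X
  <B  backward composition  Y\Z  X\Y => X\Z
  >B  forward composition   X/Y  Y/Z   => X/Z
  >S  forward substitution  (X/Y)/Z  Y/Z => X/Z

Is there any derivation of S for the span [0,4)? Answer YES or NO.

NO

PP (N\PP)/(S/PP) S/PP NP\N
CKY chart[0,4] = {NP}; S ∉ chart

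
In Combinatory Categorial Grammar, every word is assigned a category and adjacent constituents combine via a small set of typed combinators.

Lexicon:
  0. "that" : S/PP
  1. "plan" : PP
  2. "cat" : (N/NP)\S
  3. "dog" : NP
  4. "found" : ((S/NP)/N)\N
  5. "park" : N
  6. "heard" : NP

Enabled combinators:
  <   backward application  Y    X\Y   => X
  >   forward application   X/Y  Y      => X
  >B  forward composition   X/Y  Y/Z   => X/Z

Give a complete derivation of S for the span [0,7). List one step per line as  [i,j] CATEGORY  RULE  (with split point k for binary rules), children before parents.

[0,7] S   >
  [0,6] S/NP   >
    [0,5] (S/NP)/N   <
      [0,4] N   >
        [0,3] N/NP   <
          [0,2] S   >
            [0,1] "that" : S/PP
            [1,2] "plan" : PP
          [2,3] "cat" : (N/NP)\S
        [3,4] "dog" : NP
      [4,5] "found" : ((S/NP)/N)\N
    [5,6] "park" : N
  [6,7] "heard" : NP

[0,1] S/PP  lex  "that"
[1,2] PP  lex  "plan"
[0,2] S  >  k=1
[2,3] (N/NP)\S  lex  "cat"
[0,3] N/NP  <  k=2
[3,4] NP  lex  "dog"
[0,4] N  >  k=3
[4,5] ((S/NP)/N)\N  lex  "found"
[0,5] (S/NP)/N  <  k=4
[5,6] N  lex  "park"
[0,6] S/NP  >  k=5
[6,7] NP  lex  "heard"
[0,7] S  >  k=6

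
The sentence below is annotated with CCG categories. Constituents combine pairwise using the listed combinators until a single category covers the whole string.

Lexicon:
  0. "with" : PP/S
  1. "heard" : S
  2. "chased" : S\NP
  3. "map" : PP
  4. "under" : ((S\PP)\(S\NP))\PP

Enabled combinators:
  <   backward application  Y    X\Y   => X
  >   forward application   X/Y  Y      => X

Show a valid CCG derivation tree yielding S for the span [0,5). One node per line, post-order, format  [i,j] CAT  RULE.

[0,5] S   <
  [0,2] PP   >
    [0,1] "with" : PP/S
    [1,2] "heard" : S
  [2,5] S\PP   <
    [2,3] "chased" : S\NP
    [3,5] (S\PP)\(S\NP)   <
      [3,4] "map" : PP
      [4,5] "under" : ((S\PP)\(S\NP))\PP

[0,1] PP/S  lex  "with"
[1,2] S  lex  "heard"
[0,2] PP  >  k=1
[2,3] S\NP  lex  "chased"
[3,4] PP  lex  "map"
[4,5] ((S\PP)\(S\NP))\PP  lex  "under"
[3,5] (S\PP)\(S\NP)  <  k=4
[2,5] S\PP  <  k=3
[0,5] S  <  k=2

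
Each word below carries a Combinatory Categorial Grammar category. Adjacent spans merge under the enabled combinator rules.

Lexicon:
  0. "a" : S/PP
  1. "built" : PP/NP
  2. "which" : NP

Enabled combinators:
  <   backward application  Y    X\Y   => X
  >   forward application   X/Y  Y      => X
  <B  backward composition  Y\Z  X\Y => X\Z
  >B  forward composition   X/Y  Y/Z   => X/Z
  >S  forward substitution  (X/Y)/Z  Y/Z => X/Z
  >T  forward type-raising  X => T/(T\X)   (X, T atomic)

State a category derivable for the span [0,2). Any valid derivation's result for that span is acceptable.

[0,3] S   >
  [0,2] S/NP   >B
    [0,1] "a" : S/PP
    [1,2] "built" : PP/NP
  [2,3] "which" : NP

S/NP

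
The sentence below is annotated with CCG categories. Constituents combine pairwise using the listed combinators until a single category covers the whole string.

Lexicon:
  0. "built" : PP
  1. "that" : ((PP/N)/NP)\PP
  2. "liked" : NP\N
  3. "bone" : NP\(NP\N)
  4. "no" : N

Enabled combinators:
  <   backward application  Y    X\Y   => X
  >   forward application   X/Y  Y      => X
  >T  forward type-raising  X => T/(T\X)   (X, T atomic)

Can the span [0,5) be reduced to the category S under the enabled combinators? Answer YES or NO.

PP ((PP/N)/NP)\PP NP\N NP\(NP\N) N
CKY chart[0,5] = {N/(N\PP), NP/(NP\PP), PP, PP/(PP\PP), S/(S\PP)}; S ∉ chart

NO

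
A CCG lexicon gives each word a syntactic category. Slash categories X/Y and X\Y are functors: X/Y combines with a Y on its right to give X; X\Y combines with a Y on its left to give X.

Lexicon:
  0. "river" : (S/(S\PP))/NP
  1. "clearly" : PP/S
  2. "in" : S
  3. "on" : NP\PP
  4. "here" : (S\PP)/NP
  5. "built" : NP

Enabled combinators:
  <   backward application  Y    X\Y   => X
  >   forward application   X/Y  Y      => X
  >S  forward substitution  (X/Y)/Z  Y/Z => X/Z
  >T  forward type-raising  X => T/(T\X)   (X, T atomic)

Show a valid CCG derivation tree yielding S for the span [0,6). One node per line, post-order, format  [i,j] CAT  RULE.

[0,6] S   >
  [0,4] S/(S\PP)   >
    [0,1] "river" : (S/(S\PP))/NP
    [1,4] NP   <
      [1,3] PP   >
        [1,2] "clearly" : PP/S
        [2,3] "in" : S
      [3,4] "on" : NP\PP
  [4,6] S\PP   >
    [4,5] "here" : (S\PP)/NP
    [5,6] "built" : NP

[0,1] (S/(S\PP))/NP  lex  "river"
[1,2] PP/S  lex  "clearly"
[2,3] S  lex  "in"
[1,3] PP  >  k=2
[3,4] NP\PP  lex  "on"
[1,4] NP  <  k=3
[0,4] S/(S\PP)  >  k=1
[4,5] (S\PP)/NP  lex  "here"
[5,6] NP  lex  "built"
[4,6] S\PP  >  k=5
[0,6] S  >  k=4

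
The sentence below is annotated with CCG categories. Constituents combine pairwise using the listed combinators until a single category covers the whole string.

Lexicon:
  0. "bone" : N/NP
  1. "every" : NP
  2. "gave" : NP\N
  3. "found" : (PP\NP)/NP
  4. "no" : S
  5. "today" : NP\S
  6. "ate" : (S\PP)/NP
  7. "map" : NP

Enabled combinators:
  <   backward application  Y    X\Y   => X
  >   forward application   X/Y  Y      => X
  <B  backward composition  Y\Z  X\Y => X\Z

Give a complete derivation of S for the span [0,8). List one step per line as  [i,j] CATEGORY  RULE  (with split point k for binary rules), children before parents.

[0,8] S   <
  [0,3] NP   <
    [0,2] N   >
      [0,1] "bone" : N/NP
      [1,2] "every" : NP
    [2,3] "gave" : NP\N
  [3,8] S\NP   <B
    [3,6] PP\NP   >
      [3,4] "found" : (PP\NP)/NP
      [4,6] NP   <
        [4,5] "no" : S
        [5,6] "today" : NP\S
    [6,8] S\PP   >
      [6,7] "ate" : (S\PP)/NP
      [7,8] "map" : NP

[0,1] N/NP  lex  "bone"
[1,2] NP  lex  "every"
[0,2] N  >  k=1
[2,3] NP\N  lex  "gave"
[0,3] NP  <  k=2
[3,4] (PP\NP)/NP  lex  "found"
[4,5] S  lex  "no"
[5,6] NP\S  lex  "today"
[4,6] NP  <  k=5
[3,6] PP\NP  >  k=4
[6,7] (S\PP)/NP  lex  "ate"
[7,8] NP  lex  "map"
[6,8] S\PP  >  k=7
[3,8] S\NP  <B  k=6
[0,8] S  <  k=3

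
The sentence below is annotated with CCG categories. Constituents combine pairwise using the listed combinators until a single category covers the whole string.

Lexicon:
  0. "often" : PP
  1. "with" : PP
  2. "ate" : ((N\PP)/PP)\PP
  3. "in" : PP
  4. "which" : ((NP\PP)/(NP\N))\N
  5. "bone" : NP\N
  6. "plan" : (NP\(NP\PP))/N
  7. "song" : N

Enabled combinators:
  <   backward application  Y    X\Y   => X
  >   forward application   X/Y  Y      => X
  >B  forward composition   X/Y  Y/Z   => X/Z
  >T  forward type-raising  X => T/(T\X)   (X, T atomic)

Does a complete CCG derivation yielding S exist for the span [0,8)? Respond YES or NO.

PP PP ((N\PP)/PP)\PP PP ((NP\PP)/(NP\N))\N NP\N (NP\(NP\PP))/N N
CKY chart[0,8] = {N/(N\NP), NP, NP/(NP\NP), PP/(PP\NP), S/(S\NP)}; S ∉ chart

NO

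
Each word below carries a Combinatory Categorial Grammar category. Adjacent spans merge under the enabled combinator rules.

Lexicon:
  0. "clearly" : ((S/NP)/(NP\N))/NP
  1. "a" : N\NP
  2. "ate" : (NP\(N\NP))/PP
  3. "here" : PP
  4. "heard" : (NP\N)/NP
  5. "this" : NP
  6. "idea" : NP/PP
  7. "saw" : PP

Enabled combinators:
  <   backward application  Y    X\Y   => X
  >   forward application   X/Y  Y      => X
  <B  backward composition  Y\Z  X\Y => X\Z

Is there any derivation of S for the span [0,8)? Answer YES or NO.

[0,8] S   >
  [0,6] S/NP   >
    [0,4] (S/NP)/(NP\N)   >
      [0,1] "clearly" : ((S/NP)/(NP\N))/NP
      [1,4] NP   <
        [1,2] "a" : N\NP
        [2,4] NP\(N\NP)   >
          [2,3] "ate" : (NP\(N\NP))/PP
          [3,4] "here" : PP
    [4,6] NP\N   >
      [4,5] "heard" : (NP\N)/NP
      [5,6] "this" : NP
  [6,8] NP   >
    [6,7] "idea" : NP/PP
    [7,8] "saw" : PP

YES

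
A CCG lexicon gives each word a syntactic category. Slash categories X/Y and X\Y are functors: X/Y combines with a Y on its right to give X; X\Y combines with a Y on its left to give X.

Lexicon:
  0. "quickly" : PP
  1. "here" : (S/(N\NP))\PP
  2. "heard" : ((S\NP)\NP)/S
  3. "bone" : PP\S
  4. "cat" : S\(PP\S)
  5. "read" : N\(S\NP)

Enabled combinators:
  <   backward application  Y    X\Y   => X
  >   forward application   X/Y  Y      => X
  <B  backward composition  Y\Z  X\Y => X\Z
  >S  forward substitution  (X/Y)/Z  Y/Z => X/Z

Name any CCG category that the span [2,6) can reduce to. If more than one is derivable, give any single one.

N\NP

[0,6] S   >
  [0,2] S/(N\NP)   <
    [0,1] "quickly" : PP
    [1,2] "here" : (S/(N\NP))\PP
  [2,6] N\NP   <B
    [2,5] (S\NP)\NP   >
      [2,3] "heard" : ((S\NP)\NP)/S
      [3,5] S   <
        [3,4] "bone" : PP\S
        [4,5] "cat" : S\(PP\S)
    [5,6] "read" : N\(S\NP)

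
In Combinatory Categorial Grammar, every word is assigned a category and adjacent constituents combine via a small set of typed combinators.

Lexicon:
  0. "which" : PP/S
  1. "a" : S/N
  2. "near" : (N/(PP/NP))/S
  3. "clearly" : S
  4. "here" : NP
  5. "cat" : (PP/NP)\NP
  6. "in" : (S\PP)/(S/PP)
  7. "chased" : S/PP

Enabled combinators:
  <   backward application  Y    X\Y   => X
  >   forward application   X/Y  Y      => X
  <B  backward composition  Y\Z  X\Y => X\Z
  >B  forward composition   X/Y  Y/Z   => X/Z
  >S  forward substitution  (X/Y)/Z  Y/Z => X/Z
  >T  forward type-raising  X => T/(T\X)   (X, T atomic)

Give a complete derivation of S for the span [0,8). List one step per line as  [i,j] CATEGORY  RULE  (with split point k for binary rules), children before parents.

[0,1] PP/S  lex  "which"
[1,2] S/N  lex  "a"
[0,2] PP/N  >B  k=1
[2,3] (N/(PP/NP))/S  lex  "near"
[3,4] S  lex  "clearly"
[2,4] N/(PP/NP)  >  k=3
[4,5] NP  lex  "here"
[5,6] (PP/NP)\NP  lex  "cat"
[4,6] PP/NP  <  k=5
[2,6] N  >  k=4
[0,6] PP  >  k=2
[6,7] (S\PP)/(S/PP)  lex  "in"
[7,8] S/PP  lex  "chased"
[6,8] S\PP  >  k=7
[0,8] S  <  k=6

[0,8] S   <
  [0,6] PP   >
    [0,2] PP/N   >B
      [0,1] "which" : PP/S
      [1,2] "a" : S/N
    [2,6] N   >
      [2,4] N/(PP/NP)   >
        [2,3] "near" : (N/(PP/NP))/S
        [3,4] "clearly" : S
      [4,6] PP/NP   <
        [4,5] "here" : NP
        [5,6] "cat" : (PP/NP)\NP
  [6,8] S\PP   >
    [6,7] "in" : (S\PP)/(S/PP)
    [7,8] "chased" : S/PP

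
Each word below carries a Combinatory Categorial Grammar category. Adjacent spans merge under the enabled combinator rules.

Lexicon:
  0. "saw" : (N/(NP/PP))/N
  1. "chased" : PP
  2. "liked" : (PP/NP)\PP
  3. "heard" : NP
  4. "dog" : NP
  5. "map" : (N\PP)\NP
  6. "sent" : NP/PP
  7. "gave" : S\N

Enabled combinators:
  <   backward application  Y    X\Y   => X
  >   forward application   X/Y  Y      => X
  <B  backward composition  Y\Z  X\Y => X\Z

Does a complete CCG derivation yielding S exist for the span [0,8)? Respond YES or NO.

YES

[0,8] S   <
  [0,7] N   >
    [0,6] N/(NP/PP)   >
      [0,1] "saw" : (N/(NP/PP))/N
      [1,6] N   <
        [1,4] PP   >
          [1,3] PP/NP   <
            [1,2] "chased" : PP
            [2,3] "liked" : (PP/NP)\PP
          [3,4] "heard" : NP
        [4,6] N\PP   <
          [4,5] "dog" : NP
          [5,6] "map" : (N\PP)\NP
    [6,7] "sent" : NP/PP
  [7,8] "gave" : S\N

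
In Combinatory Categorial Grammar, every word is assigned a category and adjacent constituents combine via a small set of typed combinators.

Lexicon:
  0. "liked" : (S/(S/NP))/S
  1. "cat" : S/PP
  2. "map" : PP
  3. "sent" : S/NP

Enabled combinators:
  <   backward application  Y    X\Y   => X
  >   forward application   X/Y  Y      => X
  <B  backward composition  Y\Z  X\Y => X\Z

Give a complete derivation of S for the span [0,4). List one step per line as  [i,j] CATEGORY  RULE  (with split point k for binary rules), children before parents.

[0,1] (S/(S/NP))/S  lex  "liked"
[1,2] S/PP  lex  "cat"
[2,3] PP  lex  "map"
[1,3] S  >  k=2
[0,3] S/(S/NP)  >  k=1
[3,4] S/NP  lex  "sent"
[0,4] S  >  k=3

[0,4] S   >
  [0,3] S/(S/NP)   >
    [0,1] "liked" : (S/(S/NP))/S
    [1,3] S   >
      [1,2] "cat" : S/PP
      [2,3] "map" : PP
  [3,4] "sent" : S/NP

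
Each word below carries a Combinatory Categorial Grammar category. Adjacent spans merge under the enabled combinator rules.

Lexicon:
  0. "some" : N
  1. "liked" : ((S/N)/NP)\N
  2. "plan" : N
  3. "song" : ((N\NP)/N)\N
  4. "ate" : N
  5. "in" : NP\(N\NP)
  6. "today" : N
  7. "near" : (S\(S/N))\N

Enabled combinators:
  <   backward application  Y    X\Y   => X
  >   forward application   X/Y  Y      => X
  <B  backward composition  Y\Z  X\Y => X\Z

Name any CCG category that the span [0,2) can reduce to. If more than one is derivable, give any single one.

(S/N)/NP

[0,8] S   <
  [0,6] S/N   >
    [0,2] (S/N)/NP   <
      [0,1] "some" : N
      [1,2] "liked" : ((S/N)/NP)\N
    [2,6] NP   <
      [2,5] N\NP   >
        [2,4] (N\NP)/N   <
          [2,3] "plan" : N
          [3,4] "song" : ((N\NP)/N)\N
        [4,5] "ate" : N
      [5,6] "in" : NP\(N\NP)
  [6,8] S\(S/N)   <
    [6,7] "today" : N
    [7,8] "near" : (S\(S/N))\N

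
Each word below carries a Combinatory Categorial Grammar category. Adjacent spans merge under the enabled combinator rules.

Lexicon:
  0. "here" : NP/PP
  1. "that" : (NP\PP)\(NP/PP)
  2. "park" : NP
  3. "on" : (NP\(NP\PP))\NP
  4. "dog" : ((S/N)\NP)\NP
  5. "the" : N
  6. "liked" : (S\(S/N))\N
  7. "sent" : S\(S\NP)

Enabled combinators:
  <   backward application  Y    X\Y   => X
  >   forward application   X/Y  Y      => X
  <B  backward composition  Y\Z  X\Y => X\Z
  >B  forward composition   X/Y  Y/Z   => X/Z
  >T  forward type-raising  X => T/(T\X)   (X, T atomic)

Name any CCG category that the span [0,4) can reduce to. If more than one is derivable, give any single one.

NP

[0,8] S   <
  [0,7] S\NP   <B
    [0,5] (S/N)\NP   <
      [0,4] NP   <
        [0,2] NP\PP   <
          [0,1] "here" : NP/PP
          [1,2] "that" : (NP\PP)\(NP/PP)
        [2,4] NP\(NP\PP)   <
          [2,3] "park" : NP
          [3,4] "on" : (NP\(NP\PP))\NP
      [4,5] "dog" : ((S/N)\NP)\NP
    [5,7] S\(S/N)   <
      [5,6] "the" : N
      [6,7] "liked" : (S\(S/N))\N
  [7,8] "sent" : S\(S\NP)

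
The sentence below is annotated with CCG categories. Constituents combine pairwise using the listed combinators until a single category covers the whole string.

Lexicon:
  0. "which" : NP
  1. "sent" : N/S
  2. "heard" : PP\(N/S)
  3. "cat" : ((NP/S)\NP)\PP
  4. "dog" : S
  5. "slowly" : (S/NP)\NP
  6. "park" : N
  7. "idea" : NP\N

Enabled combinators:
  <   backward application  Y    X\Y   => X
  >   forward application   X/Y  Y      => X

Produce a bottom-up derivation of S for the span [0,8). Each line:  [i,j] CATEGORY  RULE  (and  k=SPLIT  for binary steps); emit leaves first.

[0,1] NP  lex  "which"
[1,2] N/S  lex  "sent"
[2,3] PP\(N/S)  lex  "heard"
[1,3] PP  <  k=2
[3,4] ((NP/S)\NP)\PP  lex  "cat"
[1,4] (NP/S)\NP  <  k=3
[0,4] NP/S  <  k=1
[4,5] S  lex  "dog"
[0,5] NP  >  k=4
[5,6] (S/NP)\NP  lex  "slowly"
[0,6] S/NP  <  k=5
[6,7] N  lex  "park"
[7,8] NP\N  lex  "idea"
[6,8] NP  <  k=7
[0,8] S  >  k=6

[0,8] S   >
  [0,6] S/NP   <
    [0,5] NP   >
      [0,4] NP/S   <
        [0,1] "which" : NP
        [1,4] (NP/S)\NP   <
          [1,3] PP   <
            [1,2] "sent" : N/S
            [2,3] "heard" : PP\(N/S)
          [3,4] "cat" : ((NP/S)\NP)\PP
      [4,5] "dog" : S
    [5,6] "slowly" : (S/NP)\NP
  [6,8] NP   <
    [6,7] "park" : N
    [7,8] "idea" : NP\N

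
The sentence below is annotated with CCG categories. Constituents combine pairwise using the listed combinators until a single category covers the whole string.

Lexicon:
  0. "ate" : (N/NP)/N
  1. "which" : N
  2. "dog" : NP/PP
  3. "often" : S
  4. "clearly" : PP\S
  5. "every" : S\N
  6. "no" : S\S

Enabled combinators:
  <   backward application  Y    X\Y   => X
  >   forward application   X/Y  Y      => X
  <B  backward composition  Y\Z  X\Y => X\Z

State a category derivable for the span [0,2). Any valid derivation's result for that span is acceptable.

N/NP

[0,7] S   <
  [0,5] N   >
    [0,2] N/NP   >
      [0,1] "ate" : (N/NP)/N
      [1,2] "which" : N
    [2,5] NP   >
      [2,3] "dog" : NP/PP
      [3,5] PP   <
        [3,4] "often" : S
        [4,5] "clearly" : PP\S
  [5,7] S\N   <B
    [5,6] "every" : S\N
    [6,7] "no" : S\S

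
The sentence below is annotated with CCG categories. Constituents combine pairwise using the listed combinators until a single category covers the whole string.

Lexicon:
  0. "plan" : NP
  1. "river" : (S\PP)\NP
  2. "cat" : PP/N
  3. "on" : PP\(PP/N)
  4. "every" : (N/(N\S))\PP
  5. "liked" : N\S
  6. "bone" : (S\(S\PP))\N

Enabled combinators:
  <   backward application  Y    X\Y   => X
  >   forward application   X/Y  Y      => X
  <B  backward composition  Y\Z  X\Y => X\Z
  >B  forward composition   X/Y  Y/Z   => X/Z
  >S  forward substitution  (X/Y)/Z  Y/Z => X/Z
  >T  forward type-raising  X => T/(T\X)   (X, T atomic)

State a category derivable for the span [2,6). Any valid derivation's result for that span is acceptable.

[0,7] S   <
  [0,2] S\PP   <
    [0,1] "plan" : NP
    [1,2] "river" : (S\PP)\NP
  [2,7] S\(S\PP)   <
    [2,6] N   >
      [2,5] N/(N\S)   <
        [2,4] PP   <
          [2,3] "cat" : PP/N
          [3,4] "on" : PP\(PP/N)
        [4,5] "every" : (N/(N\S))\PP
      [5,6] "liked" : N\S
    [6,7] "bone" : (S\(S\PP))\N

N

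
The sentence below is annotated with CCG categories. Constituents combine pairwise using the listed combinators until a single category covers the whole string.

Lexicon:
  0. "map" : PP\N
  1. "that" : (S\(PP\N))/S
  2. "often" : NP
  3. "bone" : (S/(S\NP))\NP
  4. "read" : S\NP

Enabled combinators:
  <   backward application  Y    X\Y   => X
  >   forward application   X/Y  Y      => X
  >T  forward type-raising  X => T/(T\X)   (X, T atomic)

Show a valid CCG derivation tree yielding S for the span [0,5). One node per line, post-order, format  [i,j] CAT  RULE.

[0,5] S   <
  [0,1] "map" : PP\N
  [1,5] S\(PP\N)   >
    [1,2] "that" : (S\(PP\N))/S
    [2,5] S   >
      [2,4] S/(S\NP)   <
        [2,3] "often" : NP
        [3,4] "bone" : (S/(S\NP))\NP
      [4,5] "read" : S\NP

[0,1] PP\N  lex  "map"
[1,2] (S\(PP\N))/S  lex  "that"
[2,3] NP  lex  "often"
[3,4] (S/(S\NP))\NP  lex  "bone"
[2,4] S/(S\NP)  <  k=3
[4,5] S\NP  lex  "read"
[2,5] S  >  k=4
[1,5] S\(PP\N)  >  k=2
[0,5] S  <  k=1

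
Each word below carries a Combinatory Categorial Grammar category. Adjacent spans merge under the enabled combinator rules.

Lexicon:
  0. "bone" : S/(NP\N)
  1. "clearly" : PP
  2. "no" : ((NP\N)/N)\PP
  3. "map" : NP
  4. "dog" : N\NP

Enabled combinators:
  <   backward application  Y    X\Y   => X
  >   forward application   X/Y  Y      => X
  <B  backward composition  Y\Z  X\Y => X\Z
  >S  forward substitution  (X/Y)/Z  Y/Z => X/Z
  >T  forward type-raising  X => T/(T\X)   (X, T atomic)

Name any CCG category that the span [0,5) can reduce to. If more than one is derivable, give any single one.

S

[0,5] S   >
  [0,1] "bone" : S/(NP\N)
  [1,5] NP\N   >
    [1,3] (NP\N)/N   <
      [1,2] "clearly" : PP
      [2,3] "no" : ((NP\N)/N)\PP
    [3,5] N   <
      [3,4] "map" : NP
      [4,5] "dog" : N\NP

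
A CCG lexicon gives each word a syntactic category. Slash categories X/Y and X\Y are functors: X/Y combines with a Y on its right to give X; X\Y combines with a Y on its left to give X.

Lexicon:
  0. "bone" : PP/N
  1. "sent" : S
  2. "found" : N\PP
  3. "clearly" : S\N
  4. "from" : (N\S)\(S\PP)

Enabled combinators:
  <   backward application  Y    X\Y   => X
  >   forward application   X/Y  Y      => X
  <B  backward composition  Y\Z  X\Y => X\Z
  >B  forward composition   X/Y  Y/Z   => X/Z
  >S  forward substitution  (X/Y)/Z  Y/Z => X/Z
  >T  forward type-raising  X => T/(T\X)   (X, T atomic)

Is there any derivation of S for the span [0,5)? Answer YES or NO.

NO

PP/N S N\PP S\N (N\S)\(S\PP)
CKY chart[0,5] = {N/(N\PP), NP/(NP\PP), PP, PP/(N\N), PP/(PP\PP), S/(S\PP)}; S ∉ chart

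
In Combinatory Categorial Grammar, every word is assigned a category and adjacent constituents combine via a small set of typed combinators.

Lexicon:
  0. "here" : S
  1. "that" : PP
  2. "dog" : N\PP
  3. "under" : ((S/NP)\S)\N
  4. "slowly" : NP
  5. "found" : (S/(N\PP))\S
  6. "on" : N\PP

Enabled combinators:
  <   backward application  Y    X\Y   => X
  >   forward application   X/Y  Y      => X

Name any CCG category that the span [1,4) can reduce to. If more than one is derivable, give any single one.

(S/NP)\S

[0,7] S   >
  [0,6] S/(N\PP)   <
    [0,5] S   >
      [0,4] S/NP   <
        [0,1] "here" : S
        [1,4] (S/NP)\S   <
          [1,3] N   <
            [1,2] "that" : PP
            [2,3] "dog" : N\PP
          [3,4] "under" : ((S/NP)\S)\N
      [4,5] "slowly" : NP
    [5,6] "found" : (S/(N\PP))\S
  [6,7] "on" : N\PP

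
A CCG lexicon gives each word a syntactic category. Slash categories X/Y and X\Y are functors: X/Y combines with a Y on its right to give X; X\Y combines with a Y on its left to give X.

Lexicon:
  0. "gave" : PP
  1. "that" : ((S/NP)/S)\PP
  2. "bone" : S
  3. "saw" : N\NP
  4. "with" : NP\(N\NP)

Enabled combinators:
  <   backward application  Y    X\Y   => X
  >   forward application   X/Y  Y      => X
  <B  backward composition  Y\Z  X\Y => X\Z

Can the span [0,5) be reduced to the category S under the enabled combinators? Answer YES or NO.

YES

[0,5] S   >
  [0,3] S/NP   >
    [0,2] (S/NP)/S   <
      [0,1] "gave" : PP
      [1,2] "that" : ((S/NP)/S)\PP
    [2,3] "bone" : S
  [3,5] NP   <
    [3,4] "saw" : N\NP
    [4,5] "with" : NP\(N\NP)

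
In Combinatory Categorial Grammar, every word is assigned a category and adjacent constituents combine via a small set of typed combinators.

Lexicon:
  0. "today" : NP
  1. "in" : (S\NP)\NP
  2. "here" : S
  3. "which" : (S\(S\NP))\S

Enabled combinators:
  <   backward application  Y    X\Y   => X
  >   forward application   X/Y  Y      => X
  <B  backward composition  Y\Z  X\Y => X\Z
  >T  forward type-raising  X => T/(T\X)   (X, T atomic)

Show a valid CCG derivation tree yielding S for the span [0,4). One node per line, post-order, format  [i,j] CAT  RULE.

[0,4] S   <
  [0,2] S\NP   <
    [0,1] "today" : NP
    [1,2] "in" : (S\NP)\NP
  [2,4] S\(S\NP)   <
    [2,3] "here" : S
    [3,4] "which" : (S\(S\NP))\S

[0,1] NP  lex  "today"
[1,2] (S\NP)\NP  lex  "in"
[0,2] S\NP  <  k=1
[2,3] S  lex  "here"
[3,4] (S\(S\NP))\S  lex  "which"
[2,4] S\(S\NP)  <  k=3
[0,4] S  <  k=2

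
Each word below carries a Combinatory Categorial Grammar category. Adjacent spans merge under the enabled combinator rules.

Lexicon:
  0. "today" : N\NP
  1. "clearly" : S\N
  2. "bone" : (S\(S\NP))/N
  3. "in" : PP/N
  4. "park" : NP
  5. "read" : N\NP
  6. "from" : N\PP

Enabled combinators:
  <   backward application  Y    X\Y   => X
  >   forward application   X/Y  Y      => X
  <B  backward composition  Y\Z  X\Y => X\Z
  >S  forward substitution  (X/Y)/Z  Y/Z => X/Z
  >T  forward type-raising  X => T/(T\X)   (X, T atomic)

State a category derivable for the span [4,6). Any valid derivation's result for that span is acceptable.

[0,7] S   <
  [0,2] S\NP   <B
    [0,1] "today" : N\NP
    [1,2] "clearly" : S\N
  [2,7] S\(S\NP)   >
    [2,3] "bone" : (S\(S\NP))/N
    [3,7] N   <
      [3,6] PP   >
        [3,4] "in" : PP/N
        [4,6] N   <
          [4,5] "park" : NP
          [5,6] "read" : N\NP
      [6,7] "from" : N\PP

N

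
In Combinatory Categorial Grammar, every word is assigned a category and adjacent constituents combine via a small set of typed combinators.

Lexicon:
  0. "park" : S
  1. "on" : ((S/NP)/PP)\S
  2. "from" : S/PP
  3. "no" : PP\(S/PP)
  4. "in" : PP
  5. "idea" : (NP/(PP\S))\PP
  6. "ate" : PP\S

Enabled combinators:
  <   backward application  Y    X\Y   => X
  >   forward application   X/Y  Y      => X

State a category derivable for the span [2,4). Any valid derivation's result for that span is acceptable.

PP

[0,7] S   >
  [0,4] S/NP   >
    [0,2] (S/NP)/PP   <
      [0,1] "park" : S
      [1,2] "on" : ((S/NP)/PP)\S
    [2,4] PP   <
      [2,3] "from" : S/PP
      [3,4] "no" : PP\(S/PP)
  [4,7] NP   >
    [4,6] NP/(PP\S)   <
      [4,5] "in" : PP
      [5,6] "idea" : (NP/(PP\S))\PP
    [6,7] "ate" : PP\S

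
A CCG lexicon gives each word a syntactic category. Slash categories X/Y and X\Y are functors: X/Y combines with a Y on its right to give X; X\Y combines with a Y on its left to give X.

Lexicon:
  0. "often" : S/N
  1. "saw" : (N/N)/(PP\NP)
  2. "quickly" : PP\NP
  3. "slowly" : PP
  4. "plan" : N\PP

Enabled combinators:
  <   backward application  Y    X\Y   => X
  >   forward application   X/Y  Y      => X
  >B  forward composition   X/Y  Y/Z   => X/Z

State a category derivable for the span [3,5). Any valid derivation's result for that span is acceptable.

[0,5] S   >
  [0,3] S/N   >B
    [0,1] "often" : S/N
    [1,3] N/N   >
      [1,2] "saw" : (N/N)/(PP\NP)
      [2,3] "quickly" : PP\NP
  [3,5] N   <
    [3,4] "slowly" : PP
    [4,5] "plan" : N\PP

N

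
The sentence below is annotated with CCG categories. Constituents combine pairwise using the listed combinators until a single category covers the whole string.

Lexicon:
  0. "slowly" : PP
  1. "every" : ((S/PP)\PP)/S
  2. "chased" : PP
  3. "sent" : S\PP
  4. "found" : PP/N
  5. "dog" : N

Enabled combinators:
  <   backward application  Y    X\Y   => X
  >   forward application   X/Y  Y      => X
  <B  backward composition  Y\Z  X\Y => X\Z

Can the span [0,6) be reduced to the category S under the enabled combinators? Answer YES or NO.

[0,6] S   >
  [0,4] S/PP   <
    [0,1] "slowly" : PP
    [1,4] (S/PP)\PP   >
      [1,2] "every" : ((S/PP)\PP)/S
      [2,4] S   <
        [2,3] "chased" : PP
        [3,4] "sent" : S\PP
  [4,6] PP   >
    [4,5] "found" : PP/N
    [5,6] "dog" : N

YES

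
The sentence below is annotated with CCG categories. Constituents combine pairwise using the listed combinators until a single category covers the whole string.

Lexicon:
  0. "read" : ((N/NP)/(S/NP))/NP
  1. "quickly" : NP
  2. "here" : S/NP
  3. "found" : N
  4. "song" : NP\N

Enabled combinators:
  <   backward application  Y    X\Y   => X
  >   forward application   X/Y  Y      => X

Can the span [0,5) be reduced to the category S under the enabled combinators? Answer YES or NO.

NO

((N/NP)/(S/NP))/NP NP S/NP N NP\N
CKY chart[0,5] = {N}; S ∉ chart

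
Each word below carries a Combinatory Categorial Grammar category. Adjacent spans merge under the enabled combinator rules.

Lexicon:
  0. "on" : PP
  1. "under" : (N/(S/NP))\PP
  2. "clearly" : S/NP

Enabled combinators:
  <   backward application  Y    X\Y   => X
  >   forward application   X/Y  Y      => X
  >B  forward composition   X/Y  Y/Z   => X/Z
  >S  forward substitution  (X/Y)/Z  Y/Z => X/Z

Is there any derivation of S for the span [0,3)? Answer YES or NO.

NO

PP (N/(S/NP))\PP S/NP
CKY chart[0,3] = {N}; S ∉ chart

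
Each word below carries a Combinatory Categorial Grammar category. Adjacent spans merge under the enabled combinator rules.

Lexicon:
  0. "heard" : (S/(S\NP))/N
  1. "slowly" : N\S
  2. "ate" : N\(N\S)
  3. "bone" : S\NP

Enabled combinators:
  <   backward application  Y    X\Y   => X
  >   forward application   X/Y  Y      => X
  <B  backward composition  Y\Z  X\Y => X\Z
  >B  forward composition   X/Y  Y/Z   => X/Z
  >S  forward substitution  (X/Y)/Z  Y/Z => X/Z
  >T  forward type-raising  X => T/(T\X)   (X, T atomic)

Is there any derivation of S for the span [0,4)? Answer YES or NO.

YES

[0,4] S   >
  [0,3] S/(S\NP)   >
    [0,1] "heard" : (S/(S\NP))/N
    [1,3] N   <
      [1,2] "slowly" : N\S
      [2,3] "ate" : N\(N\S)
  [3,4] "bone" : S\NP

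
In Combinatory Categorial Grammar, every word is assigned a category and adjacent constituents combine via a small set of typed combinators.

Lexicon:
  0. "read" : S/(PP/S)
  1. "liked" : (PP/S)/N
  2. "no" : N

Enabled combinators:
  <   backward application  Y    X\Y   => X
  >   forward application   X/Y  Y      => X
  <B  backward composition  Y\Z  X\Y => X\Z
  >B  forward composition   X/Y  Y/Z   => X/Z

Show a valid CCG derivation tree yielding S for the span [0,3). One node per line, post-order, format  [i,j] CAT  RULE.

[0,3] S   >
  [0,1] "read" : S/(PP/S)
  [1,3] PP/S   >
    [1,2] "liked" : (PP/S)/N
    [2,3] "no" : N

[0,1] S/(PP/S)  lex  "read"
[1,2] (PP/S)/N  lex  "liked"
[2,3] N  lex  "no"
[1,3] PP/S  >  k=2
[0,3] S  >  k=1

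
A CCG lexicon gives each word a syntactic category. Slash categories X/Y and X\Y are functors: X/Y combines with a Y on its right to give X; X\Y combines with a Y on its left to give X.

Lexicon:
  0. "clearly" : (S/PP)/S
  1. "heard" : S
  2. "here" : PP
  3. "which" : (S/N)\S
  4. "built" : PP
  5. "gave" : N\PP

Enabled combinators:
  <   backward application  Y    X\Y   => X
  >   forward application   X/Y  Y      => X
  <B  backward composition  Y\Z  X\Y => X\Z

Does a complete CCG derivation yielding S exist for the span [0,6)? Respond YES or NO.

YES

[0,6] S   >
  [0,4] S/N   <
    [0,3] S   >
      [0,2] S/PP   >
        [0,1] "clearly" : (S/PP)/S
        [1,2] "heard" : S
      [2,3] "here" : PP
    [3,4] "which" : (S/N)\S
  [4,6] N   <
    [4,5] "built" : PP
    [5,6] "gave" : N\PP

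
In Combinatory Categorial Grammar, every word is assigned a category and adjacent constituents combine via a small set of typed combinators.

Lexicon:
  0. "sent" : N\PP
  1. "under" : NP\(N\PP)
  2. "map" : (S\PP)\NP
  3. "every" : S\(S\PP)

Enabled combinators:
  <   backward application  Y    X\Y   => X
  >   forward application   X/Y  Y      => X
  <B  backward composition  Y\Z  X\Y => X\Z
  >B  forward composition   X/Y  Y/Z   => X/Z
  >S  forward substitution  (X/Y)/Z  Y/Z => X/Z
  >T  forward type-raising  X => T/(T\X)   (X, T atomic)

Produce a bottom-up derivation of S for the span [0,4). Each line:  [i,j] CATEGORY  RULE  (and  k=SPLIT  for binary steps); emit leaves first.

[0,4] S   <
  [0,3] S\PP   <
    [0,2] NP   <
      [0,1] "sent" : N\PP
      [1,2] "under" : NP\(N\PP)
    [2,3] "map" : (S\PP)\NP
  [3,4] "every" : S\(S\PP)

[0,1] N\PP  lex  "sent"
[1,2] NP\(N\PP)  lex  "under"
[0,2] NP  <  k=1
[2,3] (S\PP)\NP  lex  "map"
[0,3] S\PP  <  k=2
[3,4] S\(S\PP)  lex  "every"
[0,4] S  <  k=3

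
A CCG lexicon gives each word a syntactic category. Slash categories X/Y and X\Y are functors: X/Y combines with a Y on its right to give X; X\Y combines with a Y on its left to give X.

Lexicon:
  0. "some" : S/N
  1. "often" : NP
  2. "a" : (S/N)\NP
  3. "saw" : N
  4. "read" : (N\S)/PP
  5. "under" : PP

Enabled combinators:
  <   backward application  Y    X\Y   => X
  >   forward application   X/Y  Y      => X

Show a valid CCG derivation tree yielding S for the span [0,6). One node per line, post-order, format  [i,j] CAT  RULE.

[0,6] S   >
  [0,1] "some" : S/N
  [1,6] N   <
    [1,4] S   >
      [1,3] S/N   <
        [1,2] "often" : NP
        [2,3] "a" : (S/N)\NP
      [3,4] "saw" : N
    [4,6] N\S   >
      [4,5] "read" : (N\S)/PP
      [5,6] "under" : PP

[0,1] S/N  lex  "some"
[1,2] NP  lex  "often"
[2,3] (S/N)\NP  lex  "a"
[1,3] S/N  <  k=2
[3,4] N  lex  "saw"
[1,4] S  >  k=3
[4,5] (N\S)/PP  lex  "read"
[5,6] PP  lex  "under"
[4,6] N\S  >  k=5
[1,6] N  <  k=4
[0,6] S  >  k=1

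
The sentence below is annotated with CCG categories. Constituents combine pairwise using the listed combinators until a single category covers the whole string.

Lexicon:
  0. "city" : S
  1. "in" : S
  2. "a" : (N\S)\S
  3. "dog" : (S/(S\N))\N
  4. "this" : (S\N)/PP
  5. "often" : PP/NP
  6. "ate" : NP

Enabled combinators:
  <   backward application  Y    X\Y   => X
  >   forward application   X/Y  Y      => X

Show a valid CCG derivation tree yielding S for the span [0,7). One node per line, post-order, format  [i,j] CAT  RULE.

[0,1] S  lex  "city"
[1,2] S  lex  "in"
[2,3] (N\S)\S  lex  "a"
[1,3] N\S  <  k=2
[0,3] N  <  k=1
[3,4] (S/(S\N))\N  lex  "dog"
[0,4] S/(S\N)  <  k=3
[4,5] (S\N)/PP  lex  "this"
[5,6] PP/NP  lex  "often"
[6,7] NP  lex  "ate"
[5,7] PP  >  k=6
[4,7] S\N  >  k=5
[0,7] S  >  k=4

[0,7] S   >
  [0,4] S/(S\N)   <
    [0,3] N   <
      [0,1] "city" : S
      [1,3] N\S   <
        [1,2] "in" : S
        [2,3] "a" : (N\S)\S
    [3,4] "dog" : (S/(S\N))\N
  [4,7] S\N   >
    [4,5] "this" : (S\N)/PP
    [5,7] PP   >
      [5,6] "often" : PP/NP
      [6,7] "ate" : NP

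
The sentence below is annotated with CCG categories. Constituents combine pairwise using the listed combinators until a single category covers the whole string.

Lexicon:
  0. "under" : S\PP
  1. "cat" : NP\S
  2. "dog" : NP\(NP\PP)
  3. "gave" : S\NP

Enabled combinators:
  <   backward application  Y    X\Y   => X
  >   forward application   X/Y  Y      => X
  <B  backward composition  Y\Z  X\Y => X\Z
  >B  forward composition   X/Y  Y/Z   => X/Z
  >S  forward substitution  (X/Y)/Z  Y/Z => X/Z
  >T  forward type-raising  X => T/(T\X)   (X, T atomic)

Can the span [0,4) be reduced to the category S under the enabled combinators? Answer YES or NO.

[0,4] S   <
  [0,3] NP   <
    [0,2] NP\PP   <B
      [0,1] "under" : S\PP
      [1,2] "cat" : NP\S
    [2,3] "dog" : NP\(NP\PP)
  [3,4] "gave" : S\NP

YES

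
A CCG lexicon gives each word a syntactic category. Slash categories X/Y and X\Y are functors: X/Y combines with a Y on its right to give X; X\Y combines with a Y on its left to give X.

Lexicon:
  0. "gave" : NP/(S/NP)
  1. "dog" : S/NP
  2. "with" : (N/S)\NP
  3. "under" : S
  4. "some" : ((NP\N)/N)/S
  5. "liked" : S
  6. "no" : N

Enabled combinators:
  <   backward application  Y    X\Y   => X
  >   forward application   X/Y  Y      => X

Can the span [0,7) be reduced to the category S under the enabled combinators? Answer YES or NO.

NP/(S/NP) S/NP (N/S)\NP S ((NP\N)/N)/S S N
CKY chart[0,7] = {NP}; S ∉ chart

NO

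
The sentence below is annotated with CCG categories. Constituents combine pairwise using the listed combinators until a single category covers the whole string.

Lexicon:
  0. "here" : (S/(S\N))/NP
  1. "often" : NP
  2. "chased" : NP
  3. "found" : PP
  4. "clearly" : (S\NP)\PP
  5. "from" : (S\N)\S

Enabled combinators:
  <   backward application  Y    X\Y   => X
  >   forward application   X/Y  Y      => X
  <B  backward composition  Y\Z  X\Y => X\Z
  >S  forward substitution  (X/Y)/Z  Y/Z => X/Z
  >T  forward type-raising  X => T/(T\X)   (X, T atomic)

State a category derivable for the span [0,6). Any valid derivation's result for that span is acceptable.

S

[0,6] S   >
  [0,2] S/(S\N)   >
    [0,1] "here" : (S/(S\N))/NP
    [1,2] "often" : NP
  [2,6] S\N   <
    [2,5] S   <
      [2,3] "chased" : NP
      [3,5] S\NP   <
        [3,4] "found" : PP
        [4,5] "clearly" : (S\NP)\PP
    [5,6] "from" : (S\N)\S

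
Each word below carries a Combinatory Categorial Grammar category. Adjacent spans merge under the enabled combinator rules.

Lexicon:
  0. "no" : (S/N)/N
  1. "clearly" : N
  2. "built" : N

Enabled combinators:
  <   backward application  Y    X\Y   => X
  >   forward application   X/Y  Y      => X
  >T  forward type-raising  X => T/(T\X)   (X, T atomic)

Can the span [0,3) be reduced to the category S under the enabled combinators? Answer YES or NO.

[0,3] S   >
  [0,2] S/N   >
    [0,1] "no" : (S/N)/N
    [1,2] "clearly" : N
  [2,3] "built" : N

YES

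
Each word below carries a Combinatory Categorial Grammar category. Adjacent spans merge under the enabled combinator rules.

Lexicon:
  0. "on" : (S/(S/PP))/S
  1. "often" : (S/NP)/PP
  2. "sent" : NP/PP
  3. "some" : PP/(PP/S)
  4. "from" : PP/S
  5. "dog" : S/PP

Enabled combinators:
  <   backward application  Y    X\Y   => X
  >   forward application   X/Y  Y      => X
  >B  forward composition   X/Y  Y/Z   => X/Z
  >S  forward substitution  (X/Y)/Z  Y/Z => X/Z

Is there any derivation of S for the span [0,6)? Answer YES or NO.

YES

[0,6] S   >
  [0,5] S/(S/PP)   >
    [0,1] "on" : (S/(S/PP))/S
    [1,5] S   >
      [1,3] S/PP   >S
        [1,2] "often" : (S/NP)/PP
        [2,3] "sent" : NP/PP
      [3,5] PP   >
        [3,4] "some" : PP/(PP/S)
        [4,5] "from" : PP/S
  [5,6] "dog" : S/PP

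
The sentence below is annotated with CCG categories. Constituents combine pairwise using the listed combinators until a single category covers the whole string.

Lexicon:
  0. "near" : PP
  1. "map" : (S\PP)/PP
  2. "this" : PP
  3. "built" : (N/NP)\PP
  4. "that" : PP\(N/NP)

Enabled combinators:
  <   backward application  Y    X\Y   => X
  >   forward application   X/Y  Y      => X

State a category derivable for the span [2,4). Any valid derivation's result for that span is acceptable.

[0,5] S   <
  [0,1] "near" : PP
  [1,5] S\PP   >
    [1,2] "map" : (S\PP)/PP
    [2,5] PP   <
      [2,4] N/NP   <
        [2,3] "this" : PP
        [3,4] "built" : (N/NP)\PP
      [4,5] "that" : PP\(N/NP)

N/NP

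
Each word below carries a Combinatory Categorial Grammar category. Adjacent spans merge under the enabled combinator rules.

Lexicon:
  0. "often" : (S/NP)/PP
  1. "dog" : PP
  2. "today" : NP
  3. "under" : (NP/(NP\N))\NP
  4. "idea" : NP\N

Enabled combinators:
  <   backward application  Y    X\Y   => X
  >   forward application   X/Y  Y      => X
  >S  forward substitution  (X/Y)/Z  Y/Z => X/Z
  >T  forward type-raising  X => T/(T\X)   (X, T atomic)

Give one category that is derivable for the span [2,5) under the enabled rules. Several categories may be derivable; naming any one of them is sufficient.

NP

[0,5] S   >
  [0,2] S/NP   >
    [0,1] "often" : (S/NP)/PP
    [1,2] "dog" : PP
  [2,5] NP   >
    [2,4] NP/(NP\N)   <
      [2,3] "today" : NP
      [3,4] "under" : (NP/(NP\N))\NP
    [4,5] "idea" : NP\N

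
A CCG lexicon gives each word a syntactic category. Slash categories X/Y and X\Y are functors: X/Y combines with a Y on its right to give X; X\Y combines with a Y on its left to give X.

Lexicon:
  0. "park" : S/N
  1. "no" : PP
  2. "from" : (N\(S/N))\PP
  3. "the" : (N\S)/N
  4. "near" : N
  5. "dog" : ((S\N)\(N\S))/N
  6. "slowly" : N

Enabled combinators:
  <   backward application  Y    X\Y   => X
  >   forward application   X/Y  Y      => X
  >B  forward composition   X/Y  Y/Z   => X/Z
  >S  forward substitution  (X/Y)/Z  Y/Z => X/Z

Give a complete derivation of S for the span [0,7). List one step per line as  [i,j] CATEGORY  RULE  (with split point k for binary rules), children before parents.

[0,7] S   <
  [0,3] N   <
    [0,1] "park" : S/N
    [1,3] N\(S/N)   <
      [1,2] "no" : PP
      [2,3] "from" : (N\(S/N))\PP
  [3,7] S\N   <
    [3,5] N\S   >
      [3,4] "the" : (N\S)/N
      [4,5] "near" : N
    [5,7] (S\N)\(N\S)   >
      [5,6] "dog" : ((S\N)\(N\S))/N
      [6,7] "slowly" : N

[0,1] S/N  lex  "park"
[1,2] PP  lex  "no"
[2,3] (N\(S/N))\PP  lex  "from"
[1,3] N\(S/N)  <  k=2
[0,3] N  <  k=1
[3,4] (N\S)/N  lex  "the"
[4,5] N  lex  "near"
[3,5] N\S  >  k=4
[5,6] ((S\N)\(N\S))/N  lex  "dog"
[6,7] N  lex  "slowly"
[5,7] (S\N)\(N\S)  >  k=6
[3,7] S\N  <  k=5
[0,7] S  <  k=3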